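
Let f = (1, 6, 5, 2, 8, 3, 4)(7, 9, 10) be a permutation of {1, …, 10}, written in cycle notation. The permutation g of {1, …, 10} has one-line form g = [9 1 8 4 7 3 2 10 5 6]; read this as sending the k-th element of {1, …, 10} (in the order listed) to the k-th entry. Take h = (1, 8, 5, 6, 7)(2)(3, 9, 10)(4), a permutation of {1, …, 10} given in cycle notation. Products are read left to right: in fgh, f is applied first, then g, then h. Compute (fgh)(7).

Apply the permutations in order: f(7) = 9, then g(9) = 5, then h(5) = 6. So (fgh)(7) = 6.

6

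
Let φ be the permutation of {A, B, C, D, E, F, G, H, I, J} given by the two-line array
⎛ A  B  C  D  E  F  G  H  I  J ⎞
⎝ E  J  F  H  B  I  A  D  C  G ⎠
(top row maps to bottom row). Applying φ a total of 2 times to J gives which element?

Tracing J → G → … returns to J after 5 steps, so J lies in a 5-cycle (A, E, B, J, G).
Advancing 2 steps from J: J → G → A.

A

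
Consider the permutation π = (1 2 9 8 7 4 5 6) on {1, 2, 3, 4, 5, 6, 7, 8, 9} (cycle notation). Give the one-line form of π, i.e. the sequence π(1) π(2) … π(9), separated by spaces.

Image by image: 1→2, 2→9, 3→3, 4→5, 5→6, 6→1, 7→4, 8→7, 9→8.
Listing these in domain order gives 2 9 3 5 6 1 4 7 8.

2 9 3 5 6 1 4 7 8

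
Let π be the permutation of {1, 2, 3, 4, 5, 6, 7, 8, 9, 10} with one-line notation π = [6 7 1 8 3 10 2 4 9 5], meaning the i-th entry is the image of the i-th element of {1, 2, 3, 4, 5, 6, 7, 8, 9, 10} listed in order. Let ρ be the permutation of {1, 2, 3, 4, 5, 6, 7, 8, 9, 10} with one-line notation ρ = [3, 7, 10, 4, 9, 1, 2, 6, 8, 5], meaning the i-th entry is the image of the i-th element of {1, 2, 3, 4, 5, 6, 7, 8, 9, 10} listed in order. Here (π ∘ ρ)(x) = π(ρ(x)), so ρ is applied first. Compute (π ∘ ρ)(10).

3

ρ(10) = 5, then π(5) = 3; composing gives (π ∘ ρ)(10) = 3.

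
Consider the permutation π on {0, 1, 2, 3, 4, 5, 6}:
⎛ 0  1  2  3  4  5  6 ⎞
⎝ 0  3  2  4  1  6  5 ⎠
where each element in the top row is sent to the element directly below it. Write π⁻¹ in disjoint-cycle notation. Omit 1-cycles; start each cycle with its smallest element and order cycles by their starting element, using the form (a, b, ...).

(1, 4, 3)(5, 6)

The cycle decomposition of π is (1, 3, 4)(5, 6).
The inverse reverses every cycle; in canonical form, π⁻¹ = (1, 4, 3)(5, 6).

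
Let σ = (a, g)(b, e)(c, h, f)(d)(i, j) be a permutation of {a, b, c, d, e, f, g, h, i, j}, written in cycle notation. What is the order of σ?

6

The cycle type of σ is (3, 2, 2, 2, 1).
The order is lcm(3, 2, 2, 2) = 6.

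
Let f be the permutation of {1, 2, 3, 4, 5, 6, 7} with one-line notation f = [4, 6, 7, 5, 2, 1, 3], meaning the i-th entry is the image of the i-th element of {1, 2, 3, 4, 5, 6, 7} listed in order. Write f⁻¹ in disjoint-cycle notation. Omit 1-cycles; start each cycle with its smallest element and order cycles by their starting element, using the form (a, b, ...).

The cycle decomposition of f is (1, 4, 5, 2, 6)(3, 7).
Reversing each cycle (and rotating so the smallest element leads) gives f⁻¹ = (1, 6, 2, 5, 4)(3, 7).

(1, 6, 2, 5, 4)(3, 7)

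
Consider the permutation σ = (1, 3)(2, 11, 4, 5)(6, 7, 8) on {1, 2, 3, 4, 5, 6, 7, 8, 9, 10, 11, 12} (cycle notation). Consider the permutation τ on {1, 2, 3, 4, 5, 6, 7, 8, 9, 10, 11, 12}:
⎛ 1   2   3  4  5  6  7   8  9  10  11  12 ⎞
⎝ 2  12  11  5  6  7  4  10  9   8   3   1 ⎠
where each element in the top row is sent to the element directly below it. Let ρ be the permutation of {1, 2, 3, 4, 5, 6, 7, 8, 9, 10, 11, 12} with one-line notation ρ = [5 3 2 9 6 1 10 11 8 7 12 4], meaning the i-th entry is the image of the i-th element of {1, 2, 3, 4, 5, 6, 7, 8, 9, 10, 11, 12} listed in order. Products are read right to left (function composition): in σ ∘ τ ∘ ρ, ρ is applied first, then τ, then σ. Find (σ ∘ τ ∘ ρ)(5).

8

Apply the permutations in order: ρ(5) = 6, then τ(6) = 7, then σ(7) = 8. So (σ ∘ τ ∘ ρ)(5) = 8.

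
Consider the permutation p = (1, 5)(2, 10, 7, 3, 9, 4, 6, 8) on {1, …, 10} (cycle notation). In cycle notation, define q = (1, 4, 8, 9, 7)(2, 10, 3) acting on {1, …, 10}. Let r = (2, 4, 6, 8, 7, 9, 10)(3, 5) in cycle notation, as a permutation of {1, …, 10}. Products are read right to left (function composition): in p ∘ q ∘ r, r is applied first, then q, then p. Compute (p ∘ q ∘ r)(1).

Chase 1: r(1) = 1; q(1) = 4; p(4) = 6. Hence (p ∘ q ∘ r)(1) = 6.

6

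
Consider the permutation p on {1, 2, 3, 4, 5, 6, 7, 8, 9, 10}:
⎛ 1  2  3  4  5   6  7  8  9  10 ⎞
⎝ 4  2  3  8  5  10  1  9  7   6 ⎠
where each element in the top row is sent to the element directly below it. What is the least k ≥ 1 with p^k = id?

Writing p as disjoint cycles, the cycle lengths are 5, 2, 1, 1, 1.
The order is lcm(5, 2) = 10.

10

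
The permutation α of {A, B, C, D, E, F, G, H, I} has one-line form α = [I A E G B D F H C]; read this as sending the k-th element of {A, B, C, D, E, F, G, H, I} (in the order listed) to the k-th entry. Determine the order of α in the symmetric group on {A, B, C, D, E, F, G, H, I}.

15

Writing α as disjoint cycles, the cycle lengths are 5, 3, 1.
Since disjoint cycles commute, ord(α) = lcm(5, 3) = 15.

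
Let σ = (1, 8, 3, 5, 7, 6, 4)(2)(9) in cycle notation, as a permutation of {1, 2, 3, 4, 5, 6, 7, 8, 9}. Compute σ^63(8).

8

8 lies in the 7-cycle (1, 8, 3, 5, 7, 6, 4).
Powers repeat with period 7 on this cycle, and 63 mod 7 = 0, so σ^63(8) = σ^0(8).
So σ^63(8) = 8.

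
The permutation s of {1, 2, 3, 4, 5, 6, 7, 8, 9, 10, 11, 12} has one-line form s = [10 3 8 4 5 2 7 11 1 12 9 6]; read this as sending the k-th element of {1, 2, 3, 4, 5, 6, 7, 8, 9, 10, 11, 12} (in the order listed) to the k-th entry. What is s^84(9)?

12

Tracing 9 → 1 → … returns to 9 after 9 steps, so 9 lies in a 9-cycle (1, 10, 12, 6, 2, 3, 8, 11, 9).
Since the cycle has length 9, s^84 acts on it the same as s^3 (84 mod 9 = 3).
Advancing 3 steps from 9: 9 → 1 → 10 → 12.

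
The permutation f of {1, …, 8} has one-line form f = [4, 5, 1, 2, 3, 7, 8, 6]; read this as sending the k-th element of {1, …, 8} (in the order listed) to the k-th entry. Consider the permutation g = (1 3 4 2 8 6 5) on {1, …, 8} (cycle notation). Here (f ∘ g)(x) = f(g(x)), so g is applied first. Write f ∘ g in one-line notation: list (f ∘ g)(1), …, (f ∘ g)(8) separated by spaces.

Chase each element through g then f: 1 → 3 → 1; 2 → 8 → 6; 3 → 4 → 2; 4 → 2 → 5; 5 → 1 → 4; 6 → 5 → 3; 7 → 7 → 8; 8 → 6 → 7.
So f ∘ g in one-line form is 1 6 2 5 4 3 8 7.

1 6 2 5 4 3 8 7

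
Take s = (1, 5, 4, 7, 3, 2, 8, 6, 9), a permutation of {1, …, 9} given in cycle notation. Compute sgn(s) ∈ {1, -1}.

1

The cycle lengths are 9.
A cycle is odd iff its length is even; s has 0 even-length cycles, so sgn(s) = (−1)^0 and s is even.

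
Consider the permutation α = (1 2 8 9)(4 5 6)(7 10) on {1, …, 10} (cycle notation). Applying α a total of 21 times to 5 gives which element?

5 lies in the 3-cycle (4 5 6).
Since the cycle has length 3, α^21 acts on it the same as α^0 (21 mod 3 = 0).
So α^21(5) = 5.

5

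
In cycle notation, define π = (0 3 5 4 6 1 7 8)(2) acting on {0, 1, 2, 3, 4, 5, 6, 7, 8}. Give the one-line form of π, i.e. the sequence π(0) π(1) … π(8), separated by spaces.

Reading each image from the cycles: 0→3, 1→7, 2→2, 3→5, 4→6, 5→4, 6→1, 7→8, 8→0.
So the one-line form is 3 7 2 5 6 4 1 8 0.

3 7 2 5 6 4 1 8 0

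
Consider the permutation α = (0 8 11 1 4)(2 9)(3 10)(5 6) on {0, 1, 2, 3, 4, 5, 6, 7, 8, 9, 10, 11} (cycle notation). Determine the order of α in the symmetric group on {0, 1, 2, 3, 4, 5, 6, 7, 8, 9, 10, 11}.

10

The cycle type of α is (5, 2, 2, 2, 1).
The order of α is the least common multiple of its cycle lengths: lcm(5, 2, 2, 2) = 10.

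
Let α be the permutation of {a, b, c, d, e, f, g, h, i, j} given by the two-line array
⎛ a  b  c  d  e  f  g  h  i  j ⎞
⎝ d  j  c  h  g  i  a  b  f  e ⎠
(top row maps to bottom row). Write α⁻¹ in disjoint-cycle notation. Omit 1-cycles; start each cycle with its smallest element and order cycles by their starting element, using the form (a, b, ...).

(a, g, e, j, b, h, d)(f, i)

First write α in disjoint cycles: (a, d, h, b, j, e, g)(f, i).
The inverse reverses every cycle; in canonical form, α⁻¹ = (a, g, e, j, b, h, d)(f, i).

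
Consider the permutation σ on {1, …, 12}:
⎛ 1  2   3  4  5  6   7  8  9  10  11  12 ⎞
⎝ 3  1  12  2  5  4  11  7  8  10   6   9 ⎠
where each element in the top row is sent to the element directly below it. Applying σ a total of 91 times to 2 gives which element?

Tracing 2 → 1 → … returns to 2 after 10 steps, so 2 lies in a 10-cycle (1, 3, 12, 9, 8, 7, 11, 6, 4, 2).
Powers repeat with period 10 on this cycle, and 91 mod 10 = 1, so σ^91(2) = σ^1(2).
Stepping 1 place around the cycle: 2 → 1.

1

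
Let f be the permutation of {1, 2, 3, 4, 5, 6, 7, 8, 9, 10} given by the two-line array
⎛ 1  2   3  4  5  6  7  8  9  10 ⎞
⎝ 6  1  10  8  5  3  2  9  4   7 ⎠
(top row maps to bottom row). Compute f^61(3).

10

Tracing 3 → 10 → … returns to 3 after 6 steps, so 3 lies in a 6-cycle (1, 6, 3, 10, 7, 2).
Since the cycle has length 6, f^61 acts on it the same as f^1 (61 mod 6 = 1).
Advancing 1 step from 3: 3 → 10.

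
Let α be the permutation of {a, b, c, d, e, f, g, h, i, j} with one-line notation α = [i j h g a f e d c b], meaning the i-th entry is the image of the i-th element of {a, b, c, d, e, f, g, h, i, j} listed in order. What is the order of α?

Decomposing into disjoint cycles gives cycle lengths 7, 2, 1.
Since disjoint cycles commute, ord(α) = lcm(7, 2) = 14.

14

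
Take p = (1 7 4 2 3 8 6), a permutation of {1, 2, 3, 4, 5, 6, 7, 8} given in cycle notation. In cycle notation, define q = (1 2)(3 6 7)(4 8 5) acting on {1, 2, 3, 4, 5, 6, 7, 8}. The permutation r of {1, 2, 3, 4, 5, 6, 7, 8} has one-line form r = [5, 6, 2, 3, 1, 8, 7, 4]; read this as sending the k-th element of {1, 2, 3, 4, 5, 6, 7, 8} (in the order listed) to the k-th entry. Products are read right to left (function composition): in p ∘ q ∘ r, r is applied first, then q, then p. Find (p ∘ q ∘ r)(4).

(p ∘ q ∘ r)(4) = p(q(r(4))). r(4) = 3, then q(3) = 6, then p(6) = 1, so the result is 1.

1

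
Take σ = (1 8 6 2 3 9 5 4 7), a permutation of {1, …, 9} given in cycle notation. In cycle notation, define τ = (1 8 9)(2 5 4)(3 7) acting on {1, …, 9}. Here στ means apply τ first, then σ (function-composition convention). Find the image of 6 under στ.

(στ)(6) = σ(τ(6)). τ(6) = 6, then σ(6) = 2. So (στ)(6) = 2.

2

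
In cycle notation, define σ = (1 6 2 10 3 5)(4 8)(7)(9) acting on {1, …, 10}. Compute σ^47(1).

1 lies in the 6-cycle (1 6 2 10 3 5).
Powers repeat with period 6 on this cycle, and 47 mod 6 = 5, so σ^47(1) = σ^5(1).
Advancing 5 steps from 1: 1 → 6 → 2 → 10 → 3 → 5.

5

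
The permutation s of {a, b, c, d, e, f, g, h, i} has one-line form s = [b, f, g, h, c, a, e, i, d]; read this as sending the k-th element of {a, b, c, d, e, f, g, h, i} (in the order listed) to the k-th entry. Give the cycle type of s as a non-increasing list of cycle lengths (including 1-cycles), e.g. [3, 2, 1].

[3, 3, 3]

The disjoint cycles are (a, b, f)(c, g, e)(d, h, i), with lengths 3, 3, 3 in non-increasing order.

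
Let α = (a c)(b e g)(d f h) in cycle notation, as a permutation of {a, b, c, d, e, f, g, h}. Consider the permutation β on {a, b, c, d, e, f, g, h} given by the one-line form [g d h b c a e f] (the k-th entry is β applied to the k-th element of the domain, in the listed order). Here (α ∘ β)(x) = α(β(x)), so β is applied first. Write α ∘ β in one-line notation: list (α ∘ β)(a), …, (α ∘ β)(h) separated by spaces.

b f d e a c g h

(α ∘ β)(x) = α(β(x)). Computing each image: α(β(a)) = α(g) = b, α(β(b)) = α(d) = f, α(β(c)) = α(h) = d, α(β(d)) = α(b) = e, α(β(e)) = α(c) = a, α(β(f)) = α(a) = c, α(β(g)) = α(e) = g, α(β(h)) = α(f) = h.
Hence α ∘ β = [b f d e a c g h].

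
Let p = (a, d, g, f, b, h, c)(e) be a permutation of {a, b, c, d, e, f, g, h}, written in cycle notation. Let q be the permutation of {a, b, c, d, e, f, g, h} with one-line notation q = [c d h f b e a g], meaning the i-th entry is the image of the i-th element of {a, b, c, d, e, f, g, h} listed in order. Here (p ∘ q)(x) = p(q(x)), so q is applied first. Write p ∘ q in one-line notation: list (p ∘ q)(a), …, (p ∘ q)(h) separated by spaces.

a g c b h e d f

(p ∘ q)(x) = p(q(x)). Computing each image: p(q(a)) = p(c) = a, p(q(b)) = p(d) = g, p(q(c)) = p(h) = c, p(q(d)) = p(f) = b, p(q(e)) = p(b) = h, p(q(f)) = p(e) = e, p(q(g)) = p(a) = d, p(q(h)) = p(g) = f.
Hence p ∘ q = [a g c b h e d f].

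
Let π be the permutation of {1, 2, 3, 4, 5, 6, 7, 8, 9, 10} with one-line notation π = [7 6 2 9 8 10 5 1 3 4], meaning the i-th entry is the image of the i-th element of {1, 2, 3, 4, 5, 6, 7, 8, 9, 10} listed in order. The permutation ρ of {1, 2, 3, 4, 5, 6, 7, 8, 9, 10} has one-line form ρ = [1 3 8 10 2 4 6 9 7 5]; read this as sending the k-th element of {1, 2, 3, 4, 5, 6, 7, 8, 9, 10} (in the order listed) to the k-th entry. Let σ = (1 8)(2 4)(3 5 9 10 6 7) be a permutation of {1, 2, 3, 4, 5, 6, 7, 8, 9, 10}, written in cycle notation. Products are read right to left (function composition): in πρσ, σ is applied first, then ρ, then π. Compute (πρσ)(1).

Apply the permutations in order: σ(1) = 8, then ρ(8) = 9, then π(9) = 3. So (πρσ)(1) = 3.

3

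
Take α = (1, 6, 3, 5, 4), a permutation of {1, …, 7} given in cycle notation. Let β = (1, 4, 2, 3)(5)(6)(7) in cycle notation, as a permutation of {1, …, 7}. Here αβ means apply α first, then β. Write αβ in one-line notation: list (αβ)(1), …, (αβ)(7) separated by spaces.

For each element, apply α then β: 1 → 6 → 6; 2 → 2 → 3; 3 → 5 → 5; 4 → 1 → 4; 5 → 4 → 2; 6 → 3 → 1; 7 → 7 → 7.
Collecting the images, αβ = [6 3 5 4 2 1 7].

6 3 5 4 2 1 7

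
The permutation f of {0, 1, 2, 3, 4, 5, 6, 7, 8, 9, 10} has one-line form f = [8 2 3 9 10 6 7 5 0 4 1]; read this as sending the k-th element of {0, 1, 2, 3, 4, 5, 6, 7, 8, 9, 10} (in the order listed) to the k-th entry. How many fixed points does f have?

No element satisfies f(x) = x, so there are 0 fixed points.

0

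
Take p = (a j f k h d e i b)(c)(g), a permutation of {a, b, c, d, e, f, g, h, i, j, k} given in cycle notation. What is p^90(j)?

j

j lies in the 9-cycle (a j f k h d e i b).
Since the cycle has length 9, p^90 acts on it the same as p^0 (90 mod 9 = 0).
So p^90(j) = j.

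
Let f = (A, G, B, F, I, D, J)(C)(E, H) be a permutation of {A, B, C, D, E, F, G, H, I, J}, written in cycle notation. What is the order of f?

The cycle type of f is (7, 2, 1).
The order is lcm(7, 2) = 14.

14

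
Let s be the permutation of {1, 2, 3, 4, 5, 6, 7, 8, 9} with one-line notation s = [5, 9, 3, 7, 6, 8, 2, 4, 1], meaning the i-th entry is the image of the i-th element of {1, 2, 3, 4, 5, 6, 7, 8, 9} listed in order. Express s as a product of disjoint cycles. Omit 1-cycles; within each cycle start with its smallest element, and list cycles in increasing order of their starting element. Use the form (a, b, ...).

Iterating s from 1 gives 1 → 5 → 6 → 8 → 4 → 7 → 2 → 9 → 1; that is the 8-cycle (1, 5, 6, 8, 4, 7, 2, 9).
Continuing from each remaining unvisited element yields (1, 5, 6, 8, 4, 7, 2, 9).

(1, 5, 6, 8, 4, 7, 2, 9)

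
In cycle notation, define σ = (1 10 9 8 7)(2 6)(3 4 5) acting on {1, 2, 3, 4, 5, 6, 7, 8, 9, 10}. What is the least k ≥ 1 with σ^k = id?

The cycle type of σ is (5, 3, 2).
Since disjoint cycles commute, ord(σ) = lcm(5, 3, 2) = 30.

30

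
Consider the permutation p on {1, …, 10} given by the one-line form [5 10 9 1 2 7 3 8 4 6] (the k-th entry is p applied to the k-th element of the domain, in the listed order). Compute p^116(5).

Tracing 5 → 2 → … returns to 5 after 9 steps, so 5 lies in a 9-cycle (1, 5, 2, 10, 6, 7, 3, 9, 4).
Powers repeat with period 9 on this cycle, and 116 mod 9 = 8, so p^116(5) = p^8(5).
Stepping 8 places around the cycle: 5 → 2 → 10 → 6 → 7 → 3 → 9 → 4 → 1.

1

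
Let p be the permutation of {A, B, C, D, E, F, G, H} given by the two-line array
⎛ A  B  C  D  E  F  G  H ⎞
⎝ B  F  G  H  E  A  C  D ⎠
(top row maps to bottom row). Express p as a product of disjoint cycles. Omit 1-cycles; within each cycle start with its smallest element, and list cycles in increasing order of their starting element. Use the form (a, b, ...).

(A, B, F)(C, G)(D, H)

Start at A and follow images: A → B → F → A, giving the cycle (A, B, F).
Repeating from the next unused element and collecting all non-trivial cycles gives (A, B, F)(C, G)(D, H).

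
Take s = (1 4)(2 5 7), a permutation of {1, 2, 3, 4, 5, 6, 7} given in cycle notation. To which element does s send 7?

7 appears in (2 5 7); the next entry (wrapping around) is 2.

2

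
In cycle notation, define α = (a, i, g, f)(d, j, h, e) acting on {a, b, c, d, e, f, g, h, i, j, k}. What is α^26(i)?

f

i lies in the 4-cycle (a, i, g, f).
Powers repeat with period 4 on this cycle, and 26 mod 4 = 2, so α^26(i) = α^2(i).
Stepping 2 places around the cycle: i → g → f.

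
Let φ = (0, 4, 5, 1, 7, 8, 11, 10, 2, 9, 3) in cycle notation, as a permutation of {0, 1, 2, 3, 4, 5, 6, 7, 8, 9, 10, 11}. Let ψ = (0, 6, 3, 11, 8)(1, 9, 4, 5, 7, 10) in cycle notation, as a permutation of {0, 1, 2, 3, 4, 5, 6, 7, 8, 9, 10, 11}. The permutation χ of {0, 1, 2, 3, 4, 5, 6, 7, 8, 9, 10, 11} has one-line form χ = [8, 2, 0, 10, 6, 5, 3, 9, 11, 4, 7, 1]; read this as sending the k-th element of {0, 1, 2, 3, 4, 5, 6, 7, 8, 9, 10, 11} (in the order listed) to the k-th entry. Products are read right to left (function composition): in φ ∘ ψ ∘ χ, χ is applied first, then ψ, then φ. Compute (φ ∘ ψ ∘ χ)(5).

8

Apply the permutations in order: χ(5) = 5, then ψ(5) = 7, then φ(7) = 8. So (φ ∘ ψ ∘ χ)(5) = 8.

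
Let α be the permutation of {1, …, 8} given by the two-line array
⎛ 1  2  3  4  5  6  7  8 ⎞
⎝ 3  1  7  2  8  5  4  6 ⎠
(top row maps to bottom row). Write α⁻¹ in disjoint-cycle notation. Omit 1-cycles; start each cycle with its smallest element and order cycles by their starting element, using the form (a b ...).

The cycle decomposition of α is (1 3 7 4 2)(5 8 6).
Reversing each cycle (and rotating so the smallest element leads) gives α⁻¹ = (1 2 4 7 3)(5 6 8).

(1 2 4 7 3)(5 6 8)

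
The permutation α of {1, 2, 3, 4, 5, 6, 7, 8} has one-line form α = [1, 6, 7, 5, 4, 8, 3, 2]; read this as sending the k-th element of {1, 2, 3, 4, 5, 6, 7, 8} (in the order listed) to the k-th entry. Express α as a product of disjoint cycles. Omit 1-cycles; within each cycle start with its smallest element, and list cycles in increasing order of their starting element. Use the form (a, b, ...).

Start at 2 and follow images: 2 → 6 → 8 → 2, giving the cycle (2, 6, 8).
Continuing from each remaining unvisited element yields (2, 6, 8)(3, 7)(4, 5).

(2, 6, 8)(3, 7)(4, 5)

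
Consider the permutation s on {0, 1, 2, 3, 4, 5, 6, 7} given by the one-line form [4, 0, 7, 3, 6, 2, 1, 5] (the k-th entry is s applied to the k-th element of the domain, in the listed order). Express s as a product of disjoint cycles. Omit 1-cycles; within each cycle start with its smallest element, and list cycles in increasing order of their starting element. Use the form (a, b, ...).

(0, 4, 6, 1)(2, 7, 5)

Start at 0 and follow images: 0 → 4 → 6 → 1 → 0, giving the cycle (0, 4, 6, 1).
Continuing from each remaining unvisited element yields (0, 4, 6, 1)(2, 7, 5).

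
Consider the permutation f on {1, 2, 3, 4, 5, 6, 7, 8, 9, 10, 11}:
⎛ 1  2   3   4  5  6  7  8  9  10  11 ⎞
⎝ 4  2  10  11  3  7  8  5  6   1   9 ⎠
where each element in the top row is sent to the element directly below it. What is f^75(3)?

9

Tracing 3 → 10 → … returns to 3 after 10 steps, so 3 lies in a 10-cycle (1 4 11 9 6 7 8 5 3 10).
Powers repeat with period 10 on this cycle, and 75 mod 10 = 5, so f^75(3) = f^5(3).
Stepping 5 places around the cycle: 3 → 10 → 1 → 4 → 11 → 9.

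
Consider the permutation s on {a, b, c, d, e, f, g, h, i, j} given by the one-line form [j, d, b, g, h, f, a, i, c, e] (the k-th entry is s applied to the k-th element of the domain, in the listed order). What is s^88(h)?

Tracing h → i → … returns to h after 9 steps, so h lies in a 9-cycle (a j e h i c b d g).
Since the cycle has length 9, s^88 acts on it the same as s^7 (88 mod 9 = 7).
Stepping 7 places around the cycle: h → i → c → b → d → g → a → j.

j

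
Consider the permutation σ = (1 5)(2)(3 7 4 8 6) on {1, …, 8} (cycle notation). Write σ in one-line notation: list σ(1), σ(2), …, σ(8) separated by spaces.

5 2 7 8 1 3 4 6

Image by image: 1↦5, 2↦2, 3↦7, 4↦8, 5↦1, 6↦3, 7↦4, 8↦6.
Listing these in domain order gives 5 2 7 8 1 3 4 6.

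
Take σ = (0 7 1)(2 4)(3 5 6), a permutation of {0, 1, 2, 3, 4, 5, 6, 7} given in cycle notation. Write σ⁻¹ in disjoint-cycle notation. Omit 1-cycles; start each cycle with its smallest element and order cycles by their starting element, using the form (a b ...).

Inverting a permutation written in cycle notation just reverses the order within every cycle.
After reversing and putting each cycle's least element first, σ⁻¹ = (0 1 7)(2 4)(3 6 5).

(0 1 7)(2 4)(3 6 5)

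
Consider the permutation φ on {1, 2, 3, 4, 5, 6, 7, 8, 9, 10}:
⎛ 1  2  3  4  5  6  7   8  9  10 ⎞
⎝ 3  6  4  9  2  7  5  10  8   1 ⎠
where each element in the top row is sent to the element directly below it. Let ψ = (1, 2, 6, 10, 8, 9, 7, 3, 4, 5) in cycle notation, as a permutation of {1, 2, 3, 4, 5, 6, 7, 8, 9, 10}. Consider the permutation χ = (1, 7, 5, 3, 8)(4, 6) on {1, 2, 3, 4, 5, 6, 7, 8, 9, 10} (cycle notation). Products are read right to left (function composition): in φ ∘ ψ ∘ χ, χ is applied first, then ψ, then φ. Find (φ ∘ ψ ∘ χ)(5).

9

Chase 5: χ(5) = 3; ψ(3) = 4; φ(4) = 9. Hence (φ ∘ ψ ∘ χ)(5) = 9.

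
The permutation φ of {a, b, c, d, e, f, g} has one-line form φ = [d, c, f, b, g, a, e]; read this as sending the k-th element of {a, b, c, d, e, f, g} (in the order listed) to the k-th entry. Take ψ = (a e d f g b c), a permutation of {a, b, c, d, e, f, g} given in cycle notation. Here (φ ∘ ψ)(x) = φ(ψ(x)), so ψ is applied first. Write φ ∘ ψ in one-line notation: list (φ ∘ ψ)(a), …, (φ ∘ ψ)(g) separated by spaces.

g f d a b e c

Chase each element through ψ then φ: a → e → g; b → c → f; c → a → d; d → f → a; e → d → b; f → g → e; g → b → c.
Collecting the images, φ ∘ ψ = [g f d a b e c].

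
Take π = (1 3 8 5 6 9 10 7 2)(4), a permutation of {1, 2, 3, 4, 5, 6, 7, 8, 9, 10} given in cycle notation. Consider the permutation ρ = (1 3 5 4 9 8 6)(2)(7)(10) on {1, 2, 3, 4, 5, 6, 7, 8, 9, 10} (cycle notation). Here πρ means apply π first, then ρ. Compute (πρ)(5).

1

First apply π: π(5) = 6, then ρ(6) = 1. Thus (πρ)(5) = 1.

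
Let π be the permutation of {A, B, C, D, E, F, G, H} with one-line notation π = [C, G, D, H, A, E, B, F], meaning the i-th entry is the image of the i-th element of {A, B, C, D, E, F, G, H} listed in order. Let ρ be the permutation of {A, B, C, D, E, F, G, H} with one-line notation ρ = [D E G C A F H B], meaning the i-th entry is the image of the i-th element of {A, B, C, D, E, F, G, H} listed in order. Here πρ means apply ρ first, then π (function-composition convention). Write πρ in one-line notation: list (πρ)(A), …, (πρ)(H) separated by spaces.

H A B D C E F G

(πρ)(x) = π(ρ(x)). Computing each image: π(ρ(A)) = π(D) = H, π(ρ(B)) = π(E) = A, π(ρ(C)) = π(G) = B, π(ρ(D)) = π(C) = D, π(ρ(E)) = π(A) = C, π(ρ(F)) = π(F) = E, π(ρ(G)) = π(H) = F, π(ρ(H)) = π(B) = G.
Hence πρ = [H A B D C E F G].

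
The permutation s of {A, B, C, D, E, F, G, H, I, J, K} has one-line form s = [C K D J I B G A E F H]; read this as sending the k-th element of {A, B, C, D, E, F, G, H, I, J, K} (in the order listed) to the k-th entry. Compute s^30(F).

D

Tracing F → B → … returns to F after 8 steps, so F lies in an 8-cycle (A, C, D, J, F, B, K, H).
Since the cycle has length 8, s^30 acts on it the same as s^6 (30 mod 8 = 6).
Advancing 6 steps from F: F → B → K → H → A → C → D.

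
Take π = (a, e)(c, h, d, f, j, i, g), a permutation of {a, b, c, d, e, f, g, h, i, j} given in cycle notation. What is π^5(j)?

d

j lies in the 7-cycle (c, h, d, f, j, i, g).
Stepping 5 places around the cycle: j → i → g → c → h → d.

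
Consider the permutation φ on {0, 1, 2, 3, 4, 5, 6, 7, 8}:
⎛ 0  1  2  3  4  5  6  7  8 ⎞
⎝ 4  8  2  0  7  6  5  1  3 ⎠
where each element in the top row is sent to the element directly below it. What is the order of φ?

6

Decomposing into disjoint cycles gives cycle lengths 6, 2, 1.
Since disjoint cycles commute, ord(φ) = lcm(6, 2) = 6.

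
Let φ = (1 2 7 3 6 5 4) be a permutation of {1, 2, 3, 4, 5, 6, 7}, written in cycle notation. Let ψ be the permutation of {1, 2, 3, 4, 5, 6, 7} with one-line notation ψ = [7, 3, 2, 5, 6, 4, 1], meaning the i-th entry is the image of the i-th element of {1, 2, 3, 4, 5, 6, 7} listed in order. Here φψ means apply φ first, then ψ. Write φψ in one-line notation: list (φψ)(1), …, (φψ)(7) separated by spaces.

Chase each element through φ then ψ: 1 → 2 → 3; 2 → 7 → 1; 3 → 6 → 4; 4 → 1 → 7; 5 → 4 → 5; 6 → 5 → 6; 7 → 3 → 2.
Collecting the images, φψ = [3 1 4 7 5 6 2].

3 1 4 7 5 6 2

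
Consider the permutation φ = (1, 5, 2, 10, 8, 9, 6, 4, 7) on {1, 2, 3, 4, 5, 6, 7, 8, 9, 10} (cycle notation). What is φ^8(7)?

7 lies in the 9-cycle (1, 5, 2, 10, 8, 9, 6, 4, 7).
Advancing 8 steps from 7: 7 → 1 → 5 → 2 → 10 → 8 → 9 → 6 → 4.

4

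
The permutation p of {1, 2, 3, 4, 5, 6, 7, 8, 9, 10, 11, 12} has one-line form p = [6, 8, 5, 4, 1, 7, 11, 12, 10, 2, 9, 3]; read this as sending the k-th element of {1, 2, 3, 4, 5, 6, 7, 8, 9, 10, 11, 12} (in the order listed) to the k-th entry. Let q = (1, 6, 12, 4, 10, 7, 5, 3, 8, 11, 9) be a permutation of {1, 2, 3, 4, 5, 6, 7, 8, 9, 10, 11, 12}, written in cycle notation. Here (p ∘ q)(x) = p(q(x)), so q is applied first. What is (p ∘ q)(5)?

5

First apply q: q(5) = 3, then p(3) = 5. Thus (p ∘ q)(5) = 5.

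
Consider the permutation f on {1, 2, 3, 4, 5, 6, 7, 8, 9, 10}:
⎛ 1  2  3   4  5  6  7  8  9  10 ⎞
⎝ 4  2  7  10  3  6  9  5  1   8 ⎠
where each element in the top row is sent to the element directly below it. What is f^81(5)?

Tracing 5 → 3 → … returns to 5 after 8 steps, so 5 lies in an 8-cycle (1 4 10 8 5 3 7 9).
Powers repeat with period 8 on this cycle, and 81 mod 8 = 1, so f^81(5) = f^1(5).
Advancing 1 step from 5: 5 → 3.

3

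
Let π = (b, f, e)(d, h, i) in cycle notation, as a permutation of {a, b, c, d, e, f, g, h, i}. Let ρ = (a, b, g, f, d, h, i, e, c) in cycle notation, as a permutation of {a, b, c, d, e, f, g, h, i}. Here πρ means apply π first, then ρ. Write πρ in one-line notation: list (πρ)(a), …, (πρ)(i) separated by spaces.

b d a i g c f e h

(πρ)(x) = ρ(π(x)). Computing each image: ρ(π(a)) = ρ(a) = b, ρ(π(b)) = ρ(f) = d, ρ(π(c)) = ρ(c) = a, ρ(π(d)) = ρ(h) = i, ρ(π(e)) = ρ(b) = g, ρ(π(f)) = ρ(e) = c, ρ(π(g)) = ρ(g) = f, ρ(π(h)) = ρ(i) = e, ρ(π(i)) = ρ(d) = h.
Hence πρ = [b d a i g c f e h].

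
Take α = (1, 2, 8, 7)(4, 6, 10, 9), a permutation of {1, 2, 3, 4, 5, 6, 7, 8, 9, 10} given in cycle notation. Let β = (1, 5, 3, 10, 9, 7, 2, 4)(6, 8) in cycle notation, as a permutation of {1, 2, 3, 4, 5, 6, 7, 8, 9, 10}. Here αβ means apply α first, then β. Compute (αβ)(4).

8

First apply α: α(4) = 6, then β(6) = 8. Thus (αβ)(4) = 8.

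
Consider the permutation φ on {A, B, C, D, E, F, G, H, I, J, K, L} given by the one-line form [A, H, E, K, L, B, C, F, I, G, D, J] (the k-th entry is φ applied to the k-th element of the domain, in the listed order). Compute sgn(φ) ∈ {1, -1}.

In disjoint-cycle form the cycle lengths are 5, 3, 2, 1, 1.
A cycle of length ℓ contributes ℓ−1 transpositions, so φ is a product of 4 + 2 + 1 = 7 transpositions — odd.

-1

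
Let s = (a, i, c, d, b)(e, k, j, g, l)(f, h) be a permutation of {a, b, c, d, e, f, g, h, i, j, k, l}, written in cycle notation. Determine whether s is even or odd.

odd

The cycle lengths are 5, 5, 2.
A cycle is odd iff its length is even; s has 1 even-length cycle, so sgn(s) = (−1)^1 and s is odd.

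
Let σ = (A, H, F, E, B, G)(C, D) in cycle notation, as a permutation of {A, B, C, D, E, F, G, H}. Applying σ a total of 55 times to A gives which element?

A lies in the 6-cycle (A, H, F, E, B, G).
On a 6-cycle, σ^6 is the identity, so σ^55 = σ^1 there (55 ≡ 1 mod 6).
Stepping 1 place around the cycle: A → H.

H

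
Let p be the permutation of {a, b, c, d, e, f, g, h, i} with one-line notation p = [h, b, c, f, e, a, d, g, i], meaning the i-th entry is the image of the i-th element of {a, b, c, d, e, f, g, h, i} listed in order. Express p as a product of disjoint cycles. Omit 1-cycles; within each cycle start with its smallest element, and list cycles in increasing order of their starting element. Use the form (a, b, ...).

(a, h, g, d, f)

Iterating p from a gives a → h → g → d → f → a; that is the 5-cycle (a, h, g, d, f).
Continuing from each remaining unvisited element yields (a, h, g, d, f).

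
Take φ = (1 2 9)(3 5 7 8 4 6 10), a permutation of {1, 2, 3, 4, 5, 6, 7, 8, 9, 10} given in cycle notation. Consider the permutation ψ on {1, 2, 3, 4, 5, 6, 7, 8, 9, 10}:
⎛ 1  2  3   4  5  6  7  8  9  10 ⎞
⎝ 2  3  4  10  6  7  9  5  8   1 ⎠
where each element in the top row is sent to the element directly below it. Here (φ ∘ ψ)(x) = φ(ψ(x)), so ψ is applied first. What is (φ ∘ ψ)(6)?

ψ(6) = 7, then φ(7) = 8; composing gives (φ ∘ ψ)(6) = 8.

8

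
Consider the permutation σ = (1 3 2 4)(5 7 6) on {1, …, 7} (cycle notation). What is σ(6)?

5

In the cycle (5 7 6), 6 is followed by 5, so σ(6) = 5.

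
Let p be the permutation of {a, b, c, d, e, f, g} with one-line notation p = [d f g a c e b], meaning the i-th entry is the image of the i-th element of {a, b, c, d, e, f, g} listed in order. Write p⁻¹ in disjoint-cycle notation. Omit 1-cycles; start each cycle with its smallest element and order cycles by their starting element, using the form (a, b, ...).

(a, d)(b, g, c, e, f)

First write p in disjoint cycles: (a, d)(b, f, e, c, g).
The inverse reverses every cycle; in canonical form, p⁻¹ = (a, d)(b, g, c, e, f).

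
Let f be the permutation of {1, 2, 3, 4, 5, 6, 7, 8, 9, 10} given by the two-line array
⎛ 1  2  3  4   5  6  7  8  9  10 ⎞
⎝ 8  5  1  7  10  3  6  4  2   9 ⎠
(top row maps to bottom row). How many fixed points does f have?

0

No element satisfies f(x) = x, so there are 0 fixed points.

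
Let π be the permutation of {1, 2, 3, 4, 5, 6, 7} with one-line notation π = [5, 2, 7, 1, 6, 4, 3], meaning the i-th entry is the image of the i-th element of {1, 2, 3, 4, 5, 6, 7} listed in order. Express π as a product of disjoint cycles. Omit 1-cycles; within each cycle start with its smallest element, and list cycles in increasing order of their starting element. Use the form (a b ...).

Iterating π from 1 gives 1 → 5 → 6 → 4 → 1; that is the 4-cycle (1 5 6 4).
Repeating from the next unused element and collecting all non-trivial cycles gives (1 5 6 4)(3 7).

(1 5 6 4)(3 7)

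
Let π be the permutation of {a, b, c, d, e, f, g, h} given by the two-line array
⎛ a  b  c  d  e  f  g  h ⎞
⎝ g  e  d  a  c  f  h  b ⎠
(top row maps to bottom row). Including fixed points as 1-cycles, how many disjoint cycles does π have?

2

The cycle decomposition is (a g h b e c d)(f), which has 2 cycles (counting 1-cycles).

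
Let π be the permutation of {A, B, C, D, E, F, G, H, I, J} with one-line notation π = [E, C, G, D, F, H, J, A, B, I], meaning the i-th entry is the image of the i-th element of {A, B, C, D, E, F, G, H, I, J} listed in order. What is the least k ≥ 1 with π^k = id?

Decomposing into disjoint cycles gives cycle lengths 5, 4, 1.
The order of π is the least common multiple of its cycle lengths: lcm(5, 4) = 20.

20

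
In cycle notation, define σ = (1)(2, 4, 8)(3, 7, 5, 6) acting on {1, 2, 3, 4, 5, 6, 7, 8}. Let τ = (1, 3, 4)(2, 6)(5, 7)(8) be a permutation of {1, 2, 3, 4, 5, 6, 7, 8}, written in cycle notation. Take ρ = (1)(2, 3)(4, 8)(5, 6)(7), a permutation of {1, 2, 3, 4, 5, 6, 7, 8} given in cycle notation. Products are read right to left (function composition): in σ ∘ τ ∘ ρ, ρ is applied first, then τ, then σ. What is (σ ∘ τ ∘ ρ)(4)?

2

Apply the permutations in order: ρ(4) = 8, then τ(8) = 8, then σ(8) = 2. So (σ ∘ τ ∘ ρ)(4) = 2.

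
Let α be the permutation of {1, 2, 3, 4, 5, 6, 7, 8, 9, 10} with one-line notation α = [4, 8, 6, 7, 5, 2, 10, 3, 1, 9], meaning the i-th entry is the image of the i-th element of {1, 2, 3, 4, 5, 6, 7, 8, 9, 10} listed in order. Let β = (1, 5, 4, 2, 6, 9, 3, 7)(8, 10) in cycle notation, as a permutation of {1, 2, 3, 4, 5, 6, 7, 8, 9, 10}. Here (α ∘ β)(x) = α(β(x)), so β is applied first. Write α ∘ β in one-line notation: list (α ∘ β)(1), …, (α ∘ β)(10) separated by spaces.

5 2 10 8 7 1 4 9 6 3

(α ∘ β)(x) = α(β(x)). Computing each image: α(β(1)) = α(5) = 5, α(β(2)) = α(6) = 2, α(β(3)) = α(7) = 10, α(β(4)) = α(2) = 8, α(β(5)) = α(4) = 7, α(β(6)) = α(9) = 1, α(β(7)) = α(1) = 4, α(β(8)) = α(10) = 9, α(β(9)) = α(3) = 6, α(β(10)) = α(8) = 3.
Hence α ∘ β = [5 2 10 8 7 1 4 9 6 3].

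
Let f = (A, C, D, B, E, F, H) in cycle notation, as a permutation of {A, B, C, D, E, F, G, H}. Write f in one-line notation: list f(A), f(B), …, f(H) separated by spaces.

C E D B F H G A

Each element maps to the next entry in its cycle (wrapping to the front): A→C, B→E, C→D, D→B, E→F, F→H, G→G, H→A.
So the one-line form is C E D B F H G A.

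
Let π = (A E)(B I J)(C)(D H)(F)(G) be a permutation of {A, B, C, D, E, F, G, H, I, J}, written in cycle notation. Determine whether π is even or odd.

The cycle lengths are 3, 2, 2, 1, 1, 1.
A cycle of length ℓ contributes ℓ−1 transpositions, so π is a product of 2 + 1 + 1 = 4 transpositions — even.

even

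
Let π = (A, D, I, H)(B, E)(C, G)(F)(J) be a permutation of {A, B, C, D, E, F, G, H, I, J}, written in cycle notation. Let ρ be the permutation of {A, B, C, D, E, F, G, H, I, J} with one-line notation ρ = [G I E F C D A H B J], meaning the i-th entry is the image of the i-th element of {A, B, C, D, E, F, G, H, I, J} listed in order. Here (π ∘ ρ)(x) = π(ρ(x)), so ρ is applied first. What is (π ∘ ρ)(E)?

G

ρ(E) = C, then π(C) = G; composing gives (π ∘ ρ)(E) = G.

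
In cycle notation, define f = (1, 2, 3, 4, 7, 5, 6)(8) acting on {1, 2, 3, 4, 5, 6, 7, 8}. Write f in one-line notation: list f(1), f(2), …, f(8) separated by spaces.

2 3 4 7 6 1 5 8

Each element maps to the next entry in its cycle (wrapping to the front): 1↦2, 2↦3, 3↦4, 4↦7, 5↦6, 6↦1, 7↦5, 8↦8.
So the one-line form is 2 3 4 7 6 1 5 8.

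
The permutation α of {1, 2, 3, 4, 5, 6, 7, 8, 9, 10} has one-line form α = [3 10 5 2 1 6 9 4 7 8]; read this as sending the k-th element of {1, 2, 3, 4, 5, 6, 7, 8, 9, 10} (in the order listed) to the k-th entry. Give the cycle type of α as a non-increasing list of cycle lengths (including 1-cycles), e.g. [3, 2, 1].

[4, 3, 2, 1]

The disjoint cycles are (1 3 5)(2 10 8 4)(6)(7 9), with lengths 4, 3, 2, 1 in non-increasing order.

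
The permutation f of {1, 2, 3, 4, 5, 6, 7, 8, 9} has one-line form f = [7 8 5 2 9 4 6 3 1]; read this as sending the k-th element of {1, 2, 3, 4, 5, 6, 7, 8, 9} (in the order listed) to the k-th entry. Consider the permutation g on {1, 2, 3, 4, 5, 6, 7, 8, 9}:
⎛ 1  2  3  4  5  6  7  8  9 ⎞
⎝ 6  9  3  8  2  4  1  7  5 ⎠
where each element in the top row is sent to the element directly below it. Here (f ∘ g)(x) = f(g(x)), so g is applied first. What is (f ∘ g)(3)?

First apply g: g(3) = 3, then f(3) = 5. Thus (f ∘ g)(3) = 5.

5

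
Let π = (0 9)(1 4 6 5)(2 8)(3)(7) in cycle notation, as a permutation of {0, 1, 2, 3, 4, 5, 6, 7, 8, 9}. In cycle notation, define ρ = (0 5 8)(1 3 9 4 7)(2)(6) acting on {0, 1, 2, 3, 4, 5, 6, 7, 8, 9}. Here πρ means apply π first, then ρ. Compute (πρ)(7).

First apply π: π(7) = 7, then ρ(7) = 1. Thus (πρ)(7) = 1.

1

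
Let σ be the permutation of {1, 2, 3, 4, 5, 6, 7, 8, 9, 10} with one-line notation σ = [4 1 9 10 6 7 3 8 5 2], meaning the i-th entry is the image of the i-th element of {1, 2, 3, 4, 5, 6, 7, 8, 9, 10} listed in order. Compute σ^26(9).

Tracing 9 → 5 → … returns to 9 after 5 steps, so 9 lies in a 5-cycle (3 9 5 6 7).
Powers repeat with period 5 on this cycle, and 26 mod 5 = 1, so σ^26(9) = σ^1(9).
Advancing 1 step from 9: 9 → 5.

5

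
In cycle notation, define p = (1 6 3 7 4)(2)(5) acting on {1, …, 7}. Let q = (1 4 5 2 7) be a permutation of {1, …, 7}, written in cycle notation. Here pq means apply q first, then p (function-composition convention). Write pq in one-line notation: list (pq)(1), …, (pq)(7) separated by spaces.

1 4 7 5 2 3 6

Chase each element through q then p: 1 → 4 → 1; 2 → 7 → 4; 3 → 3 → 7; 4 → 5 → 5; 5 → 2 → 2; 6 → 6 → 3; 7 → 1 → 6.
So pq in one-line form is 1 4 7 5 2 3 6.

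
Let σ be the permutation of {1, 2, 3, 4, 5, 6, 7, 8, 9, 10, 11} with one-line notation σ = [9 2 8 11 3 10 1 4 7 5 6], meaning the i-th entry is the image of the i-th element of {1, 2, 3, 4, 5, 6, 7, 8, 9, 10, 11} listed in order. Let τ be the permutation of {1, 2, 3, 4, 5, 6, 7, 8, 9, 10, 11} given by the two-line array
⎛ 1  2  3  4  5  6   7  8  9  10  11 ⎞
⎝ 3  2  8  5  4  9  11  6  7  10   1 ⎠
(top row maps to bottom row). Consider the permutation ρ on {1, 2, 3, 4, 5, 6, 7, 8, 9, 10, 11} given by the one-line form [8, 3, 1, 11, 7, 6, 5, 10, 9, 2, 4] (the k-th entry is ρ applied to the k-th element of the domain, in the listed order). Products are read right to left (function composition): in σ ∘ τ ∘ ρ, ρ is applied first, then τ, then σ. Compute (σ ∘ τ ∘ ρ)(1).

10

Apply the permutations in order: ρ(1) = 8, then τ(8) = 6, then σ(6) = 10. So (σ ∘ τ ∘ ρ)(1) = 10.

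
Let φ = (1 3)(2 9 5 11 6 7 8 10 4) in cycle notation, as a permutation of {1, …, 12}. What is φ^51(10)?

10 lies in the 9-cycle (2 9 5 11 6 7 8 10 4).
Powers repeat with period 9 on this cycle, and 51 mod 9 = 6, so φ^51(10) = φ^6(10).
Stepping 6 places around the cycle: 10 → 4 → 2 → 9 → 5 → 11 → 6.

6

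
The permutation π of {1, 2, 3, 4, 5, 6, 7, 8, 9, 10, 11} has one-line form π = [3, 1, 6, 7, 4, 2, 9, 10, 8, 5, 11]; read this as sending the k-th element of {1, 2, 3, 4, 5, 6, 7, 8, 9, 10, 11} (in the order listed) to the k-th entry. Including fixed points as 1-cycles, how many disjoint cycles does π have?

The cycle decomposition is (1, 3, 6, 2)(4, 7, 9, 8, 10, 5)(11), which has 3 cycles (counting 1-cycles).

3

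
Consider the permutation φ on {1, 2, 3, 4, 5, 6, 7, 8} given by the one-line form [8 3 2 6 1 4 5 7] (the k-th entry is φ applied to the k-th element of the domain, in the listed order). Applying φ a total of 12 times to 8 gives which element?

Tracing 8 → 7 → … returns to 8 after 4 steps, so 8 lies in a 4-cycle (1 8 7 5).
Powers repeat with period 4 on this cycle, and 12 mod 4 = 0, so φ^12(8) = φ^0(8).
So φ^12(8) = 8.

8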